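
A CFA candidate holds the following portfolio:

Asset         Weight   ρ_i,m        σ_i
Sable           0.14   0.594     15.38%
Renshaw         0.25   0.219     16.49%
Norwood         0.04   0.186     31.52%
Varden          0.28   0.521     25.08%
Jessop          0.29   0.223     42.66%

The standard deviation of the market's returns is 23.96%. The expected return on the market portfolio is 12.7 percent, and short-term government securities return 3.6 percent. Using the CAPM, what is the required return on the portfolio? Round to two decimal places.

6.96%

β_Sable = 0.594 × 15.38% / 23.96% = 0.3813
β_Renshaw = 0.219 × 16.49% / 23.96% = 0.1507
β_Norwood = 0.186 × 31.52% / 23.96% = 0.2447
β_Varden = 0.521 × 25.08% / 23.96% = 0.5454
β_Jessop = 0.223 × 42.66% / 23.96% = 0.3970
β_P = Σ w_i β_i = 0.14×0.3813 + 0.25×0.1507 + 0.04×0.2447 + 0.28×0.5454 + 0.29×0.3970 = 0.3687
MRP = 12.7% − 3.6% = 9.10%
E(R_P) = R_f + β_P × MRP = 3.6% + 0.3687 × 9.1% = 6.96%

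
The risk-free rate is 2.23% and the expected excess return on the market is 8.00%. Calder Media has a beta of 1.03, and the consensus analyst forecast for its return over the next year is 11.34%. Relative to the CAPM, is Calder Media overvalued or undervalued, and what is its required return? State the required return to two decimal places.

Undervalued; required return 10.47%

Required return = R_f + β·MRP = 2.23% + 1.03 × 8.00% = 10.47%
Forecast 11.34% > required 10.47% → the stock plots above the SML → undervalued.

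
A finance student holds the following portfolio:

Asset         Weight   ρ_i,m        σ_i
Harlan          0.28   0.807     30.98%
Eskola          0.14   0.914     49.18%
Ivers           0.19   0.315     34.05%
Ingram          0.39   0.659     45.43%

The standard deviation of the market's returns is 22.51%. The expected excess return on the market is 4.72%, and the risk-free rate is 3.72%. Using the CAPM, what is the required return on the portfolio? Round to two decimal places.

β_Harlan = 0.807 × 30.98% / 22.51% = 1.1107
β_Eskola = 0.914 × 49.18% / 22.51% = 1.9969
β_Ivers = 0.315 × 34.05% / 22.51% = 0.4765
β_Ingram = 0.659 × 45.43% / 22.51% = 1.3300
β_P = Σ w_i β_i = 0.28×1.1107 + 0.14×1.9969 + 0.19×0.4765 + 0.39×1.3300 = 1.1998
E(R_P) = R_f + β_P × MRP = 3.72% + 1.1998 × 4.72% = 9.38%

9.38%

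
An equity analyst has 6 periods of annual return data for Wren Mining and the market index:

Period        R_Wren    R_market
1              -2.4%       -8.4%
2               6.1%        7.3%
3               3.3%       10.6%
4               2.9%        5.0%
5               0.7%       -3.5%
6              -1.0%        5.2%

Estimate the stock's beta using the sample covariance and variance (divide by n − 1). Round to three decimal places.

Mean R_i = (-2.4 + 6.1 + 3.3 + 2.9 + 0.7 − 1.0) / 6 = 1.6000%
Mean R_m = (-8.4 + 7.3 + 10.6 + 5.0 − 3.5 + 5.2) / 6 = 2.7000%
Σ(R_i − R̄_i)(R_m − R̄_m) = 80.6000  ⇒  Cov = 80.6000 / 5 = 16.1200
Σ(R_m − R̄_m)² = 256.7600  ⇒  Var(R_m) = 256.7600 / 5 = 51.3520
β = Cov / Var(R_m) = 16.1200 / 51.3520 = 0.3139

0.314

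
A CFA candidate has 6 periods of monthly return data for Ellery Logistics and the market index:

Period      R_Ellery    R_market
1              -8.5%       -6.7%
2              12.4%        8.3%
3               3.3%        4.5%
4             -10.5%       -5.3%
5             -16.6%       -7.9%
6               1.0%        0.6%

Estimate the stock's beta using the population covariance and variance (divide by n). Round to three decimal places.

Mean R_i = (-8.5 + 12.4 + 3.3 − 10.5 − 16.6 + 1.0) / 6 = -3.1500%
Mean R_m = (-6.7 + 8.3 + 4.5 − 5.3 − 7.9 + 0.6) / 6 = -1.0833%
Σ(R_i − R̄_i)(R_m − R̄_m) = 341.6350  ⇒  Cov = 341.6350 / 6 = 56.9392
Σ(R_m − R̄_m)² = 217.8483  ⇒  Var(R_m) = 217.8483 / 6 = 36.3081
β = Cov / Var(R_m) = 56.9392 / 36.3081 = 1.5682

1.568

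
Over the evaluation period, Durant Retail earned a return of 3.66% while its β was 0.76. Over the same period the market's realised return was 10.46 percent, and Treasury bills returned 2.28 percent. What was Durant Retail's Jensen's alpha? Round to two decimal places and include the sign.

-4.84%

Market excess return = 10.46% − 2.28% = 8.18%
CAPM benchmark = R_f + β(R_m − R_f) = 2.28% + 0.76 × 8.18% = 8.4968%
α = actual − benchmark = 3.66% − 8.4968% = -4.84%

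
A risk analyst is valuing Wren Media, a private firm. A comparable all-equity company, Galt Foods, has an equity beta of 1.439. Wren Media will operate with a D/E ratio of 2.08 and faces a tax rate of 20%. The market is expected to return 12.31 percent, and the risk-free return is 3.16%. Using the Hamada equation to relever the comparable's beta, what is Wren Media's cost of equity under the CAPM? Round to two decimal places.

38.24%

β_L = β_U × [1 + (1 − t)(D/E)] = 1.439 × [1 + (1 − 0.20) × 2.08]
    = 1.439 × [1 + 0.80 × 2.08] = 1.439 × 2.6640 = 3.8335
MRP = 12.31% − 3.16% = 9.15%
E(R) = R_f + β_L × MRP = 3.16% + 3.8335 × 9.15% = 38.24%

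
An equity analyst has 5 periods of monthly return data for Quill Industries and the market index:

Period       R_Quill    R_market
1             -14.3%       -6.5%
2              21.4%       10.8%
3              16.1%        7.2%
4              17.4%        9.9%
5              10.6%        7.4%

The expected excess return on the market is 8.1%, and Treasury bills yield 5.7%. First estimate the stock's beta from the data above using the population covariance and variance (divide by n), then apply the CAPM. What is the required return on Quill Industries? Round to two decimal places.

21.92%

Mean R_i = (-14.3 + 21.4 + 16.1 + 17.4 + 10.6) / 5 = 10.2400%
Mean R_m = (-6.5 + 10.8 + 7.2 + 9.9 + 7.4) / 5 = 5.7600%
Σ(R_i − R̄_i)(R_m − R̄_m) = 395.7780  ⇒  Cov = 395.7780 / 5 = 79.1556
Σ(R_m − R̄_m)² = 197.6120  ⇒  Var(R_m) = 197.6120 / 5 = 39.5224
β = Cov / Var(R_m) = 79.1556 / 39.5224 = 2.0028
E(R) = R_f + β × MRP = 5.7% + 2.0028 × 8.1% = 21.92%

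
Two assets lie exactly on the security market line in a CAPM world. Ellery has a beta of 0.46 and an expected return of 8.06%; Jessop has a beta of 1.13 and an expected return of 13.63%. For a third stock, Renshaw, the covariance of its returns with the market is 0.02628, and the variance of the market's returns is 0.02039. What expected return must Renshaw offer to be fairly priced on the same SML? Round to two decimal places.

14.95%

MRP = (13.63% − 8.06%) / (1.13 − 0.46) = 8.3134%
R_f = 8.06% − 0.46 × 8.3134% = 4.2358%
β_Renshaw = Cov / Var(R_m) = 0.02628 / 0.02039 = 1.2889
E(R_Renshaw) = R_f + β × MRP = 4.2358% + 1.2889 × 8.3134% = 14.95%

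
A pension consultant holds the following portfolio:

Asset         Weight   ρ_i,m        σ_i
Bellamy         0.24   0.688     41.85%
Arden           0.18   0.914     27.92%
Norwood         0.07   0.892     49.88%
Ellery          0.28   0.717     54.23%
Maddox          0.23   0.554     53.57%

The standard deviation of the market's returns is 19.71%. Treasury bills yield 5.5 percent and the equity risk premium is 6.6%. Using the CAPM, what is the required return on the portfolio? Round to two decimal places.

16.33%

β_Bellamy = 0.688 × 41.85% / 19.71% = 1.4608
β_Arden = 0.914 × 27.92% / 19.71% = 1.2947
β_Norwood = 0.892 × 49.88% / 19.71% = 2.2574
β_Ellery = 0.717 × 54.23% / 19.71% = 1.9728
β_Maddox = 0.554 × 53.57% / 19.71% = 1.5057
β_P = Σ w_i β_i = 0.24×1.4608 + 0.18×1.2947 + 0.07×2.2574 + 0.28×1.9728 + 0.23×1.5057 = 1.6404
E(R_P) = R_f + β_P × MRP = 5.5% + 1.6404 × 6.6% = 16.33%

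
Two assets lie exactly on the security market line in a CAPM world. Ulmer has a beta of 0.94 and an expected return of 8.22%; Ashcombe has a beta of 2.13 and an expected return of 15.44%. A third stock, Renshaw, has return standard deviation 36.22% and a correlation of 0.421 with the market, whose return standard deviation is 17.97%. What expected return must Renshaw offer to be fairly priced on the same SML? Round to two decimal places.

MRP = (15.44% − 8.22%) / (2.13 − 0.94) = 6.0672%
R_f = 8.22% − 0.94 × 6.0672% = 2.5168%
β_Renshaw = ρ·σ_i/σ_m = 0.421 × 36.22 / 17.97 = 0.8486
E(R_Renshaw) = R_f + β × MRP = 2.5168% + 0.8486 × 6.0672% = 7.67%

7.67%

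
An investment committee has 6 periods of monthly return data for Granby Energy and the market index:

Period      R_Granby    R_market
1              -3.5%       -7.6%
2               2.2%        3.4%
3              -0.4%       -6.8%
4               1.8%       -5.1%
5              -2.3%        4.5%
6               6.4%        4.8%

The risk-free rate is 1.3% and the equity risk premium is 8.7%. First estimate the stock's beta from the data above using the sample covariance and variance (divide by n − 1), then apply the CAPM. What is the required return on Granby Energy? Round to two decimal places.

3.89%

Mean R_i = (-3.5 + 2.2 − 0.4 + 1.8 − 2.3 + 6.4) / 6 = 0.7000%
Mean R_m = (-7.6 + 3.4 − 6.8 − 5.1 + 4.5 + 4.8) / 6 = -1.1333%
Σ(R_i − R̄_i)(R_m − R̄_m) = 52.7500  ⇒  Cov = 52.7500 / 5 = 10.5500
Σ(R_m − R̄_m)² = 177.1533  ⇒  Var(R_m) = 177.1533 / 5 = 35.4307
β = Cov / Var(R_m) = 10.5500 / 35.4307 = 0.2978
E(R) = R_f + β × MRP = 1.3% + 0.2978 × 8.7% = 3.89%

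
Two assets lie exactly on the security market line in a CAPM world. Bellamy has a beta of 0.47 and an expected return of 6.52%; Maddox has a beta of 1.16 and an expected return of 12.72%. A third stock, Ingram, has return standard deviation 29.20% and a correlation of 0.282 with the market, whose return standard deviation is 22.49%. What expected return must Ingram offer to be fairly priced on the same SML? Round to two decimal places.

MRP = (12.72% − 6.52%) / (1.16 − 0.47) = 8.9855%
R_f = 6.52% − 0.47 × 8.9855% = 2.2968%
β_Ingram = ρ·σ_i/σ_m = 0.282 × 29.20 / 22.49 = 0.3661
E(R_Ingram) = R_f + β × MRP = 2.2968% + 0.3661 × 8.9855% = 5.59%

5.59%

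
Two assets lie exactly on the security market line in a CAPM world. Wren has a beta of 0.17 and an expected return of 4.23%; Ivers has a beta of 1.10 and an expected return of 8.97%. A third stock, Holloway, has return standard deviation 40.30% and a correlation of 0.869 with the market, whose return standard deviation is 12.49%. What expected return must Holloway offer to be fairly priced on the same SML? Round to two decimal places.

17.65%

MRP = (8.97% − 4.23%) / (1.10 − 0.17) = 5.0968%
R_f = 4.23% − 0.17 × 5.0968% = 3.3635%
β_Holloway = ρ·σ_i/σ_m = 0.869 × 40.30 / 12.49 = 2.8039
E(R_Holloway) = R_f + β × MRP = 3.3635% + 2.8039 × 5.0968% = 17.65%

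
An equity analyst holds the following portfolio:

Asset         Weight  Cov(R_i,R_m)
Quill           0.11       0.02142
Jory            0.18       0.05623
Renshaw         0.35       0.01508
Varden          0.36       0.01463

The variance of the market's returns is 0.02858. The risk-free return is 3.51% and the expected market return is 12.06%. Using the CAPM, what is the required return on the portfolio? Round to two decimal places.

10.40%

β_Quill = 0.02142 / 0.02858 = 0.7495
β_Jory = 0.05623 / 0.02858 = 1.9675
β_Renshaw = 0.01508 / 0.02858 = 0.5276
β_Varden = 0.01463 / 0.02858 = 0.5119
β_P = Σ w_i β_i = 0.11×0.7495 + 0.18×1.9675 + 0.35×0.5276 + 0.36×0.5119 = 0.8055
MRP = 12.06% − 3.51% = 8.55%
E(R_P) = R_f + β_P × MRP = 3.51% + 0.8055 × 8.55% = 10.40%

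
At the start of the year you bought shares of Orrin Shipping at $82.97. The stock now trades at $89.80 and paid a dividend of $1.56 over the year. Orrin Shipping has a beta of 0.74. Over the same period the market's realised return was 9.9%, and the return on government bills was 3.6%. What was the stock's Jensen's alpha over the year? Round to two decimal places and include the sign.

Realised HPR = (P1 + D1 − P0) / P0 = (89.80 + 1.56 − 82.97) / 82.97 = 8.39 / 82.97 = 10.1121%
MRP = 9.9% − 3.6% = 6.30%
CAPM required = R_f + β·MRP = 3.6% + 0.74 × 6.3% = 8.2620%
α = realised − required = 10.1121% − 8.2620% = +1.85%

+1.85%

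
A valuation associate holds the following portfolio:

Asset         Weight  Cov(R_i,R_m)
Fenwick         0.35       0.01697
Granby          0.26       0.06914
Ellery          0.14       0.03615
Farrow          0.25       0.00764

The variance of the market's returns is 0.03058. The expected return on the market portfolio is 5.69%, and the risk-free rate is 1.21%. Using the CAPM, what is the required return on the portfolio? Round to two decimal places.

β_Fenwick = 0.01697 / 0.03058 = 0.5549
β_Granby = 0.06914 / 0.03058 = 2.2610
β_Ellery = 0.03615 / 0.03058 = 1.1821
β_Farrow = 0.00764 / 0.03058 = 0.2498
β_P = Σ w_i β_i = 0.35×0.5549 + 0.26×2.2610 + 0.14×1.1821 + 0.25×0.2498 = 1.0100
MRP = 5.69% − 1.21% = 4.48%
E(R_P) = R_f + β_P × MRP = 1.21% + 1.0100 × 4.48% = 5.73%

5.73%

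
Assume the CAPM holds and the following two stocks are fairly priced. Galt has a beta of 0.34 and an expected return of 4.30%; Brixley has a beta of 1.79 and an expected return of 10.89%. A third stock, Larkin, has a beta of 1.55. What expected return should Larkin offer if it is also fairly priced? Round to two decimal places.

9.80%

MRP (SML slope) = (10.89% − 4.30%) / (1.79 − 0.34) = 6.59% / 1.45 = 4.5448%
R_f (intercept) = 4.30% − 0.34 × 4.5448% = 2.7548%
E(R_Larkin) = R_f + β × MRP = 2.7548% + 1.55 × 4.5448% = 9.80%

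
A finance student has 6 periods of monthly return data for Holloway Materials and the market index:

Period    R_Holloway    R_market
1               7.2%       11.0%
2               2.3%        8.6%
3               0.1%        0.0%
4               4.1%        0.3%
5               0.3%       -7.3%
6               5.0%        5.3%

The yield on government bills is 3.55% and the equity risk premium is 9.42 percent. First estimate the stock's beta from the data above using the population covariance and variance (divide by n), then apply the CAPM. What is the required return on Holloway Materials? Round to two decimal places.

6.42%

Mean R_i = (7.2 + 2.3 + 0.1 + 4.1 + 0.3 + 5.0) / 6 = 3.1667%
Mean R_m = (11.0 + 8.6 + 0.0 + 0.3 − 7.3 + 5.3) / 6 = 2.9833%
Σ(R_i − R̄_i)(R_m − R̄_m) = 67.8367  ⇒  Cov = 67.8367 / 6 = 11.3061
Σ(R_m − R̄_m)² = 223.0283  ⇒  Var(R_m) = 223.0283 / 6 = 37.1714
β = Cov / Var(R_m) = 11.3061 / 37.1714 = 0.3042
E(R) = R_f + β × MRP = 3.55% + 0.3042 × 9.42% = 6.42%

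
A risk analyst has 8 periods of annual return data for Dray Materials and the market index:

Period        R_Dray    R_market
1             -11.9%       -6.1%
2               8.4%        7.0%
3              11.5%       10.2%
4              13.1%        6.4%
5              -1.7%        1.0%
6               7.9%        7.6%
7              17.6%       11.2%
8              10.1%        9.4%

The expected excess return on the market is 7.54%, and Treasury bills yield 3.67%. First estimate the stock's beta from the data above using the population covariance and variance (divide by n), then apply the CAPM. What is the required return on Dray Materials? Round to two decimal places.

Mean R_i = (-11.9 + 8.4 + 11.5 + 13.1 − 1.7 + 7.9 + 17.6 + 10.1) / 8 = 6.8750%
Mean R_m = (-6.1 + 7.0 + 10.2 + 6.4 + 1.0 + 7.6 + 11.2 + 9.4) / 8 = 5.8375%
Σ(R_i − R̄_i)(R_m − R̄_m) = 361.8675  ⇒  Cov = 361.8675 / 8 = 45.2334
Σ(R_m − R̄_m)² = 231.1588  ⇒  Var(R_m) = 231.1588 / 8 = 28.8949
β = Cov / Var(R_m) = 45.2334 / 28.8949 = 1.5654
E(R) = R_f + β × MRP = 3.67% + 1.5654 × 7.54% = 15.47%

15.47%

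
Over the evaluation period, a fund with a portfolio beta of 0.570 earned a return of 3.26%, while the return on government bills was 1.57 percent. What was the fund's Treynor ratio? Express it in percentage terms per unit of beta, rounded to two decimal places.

2.96%

Treynor = (R_P − R_f) / β_P = (3.26% − 1.57%) / 0.5700 = 1.69% / 0.5700 = 2.96%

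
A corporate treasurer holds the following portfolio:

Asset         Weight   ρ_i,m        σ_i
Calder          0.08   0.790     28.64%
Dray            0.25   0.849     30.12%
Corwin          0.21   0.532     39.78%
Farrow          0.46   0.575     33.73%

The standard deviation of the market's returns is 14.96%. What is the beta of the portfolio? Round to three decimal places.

1.442

β_Calder = 0.790 × 28.64% / 14.96% = 1.5124
β_Dray = 0.849 × 30.12% / 14.96% = 1.7094
β_Corwin = 0.532 × 39.78% / 14.96% = 1.4146
β_Farrow = 0.575 × 33.73% / 14.96% = 1.2964
β_P = Σ w_i β_i = 0.08×1.5124 + 0.25×1.7094 + 0.21×1.4146 + 0.46×1.2964 = 1.4418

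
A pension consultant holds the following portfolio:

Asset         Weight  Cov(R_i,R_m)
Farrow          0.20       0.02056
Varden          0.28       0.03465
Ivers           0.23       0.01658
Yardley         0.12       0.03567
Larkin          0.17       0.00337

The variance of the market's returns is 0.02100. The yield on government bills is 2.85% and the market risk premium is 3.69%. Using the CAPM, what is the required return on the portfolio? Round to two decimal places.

β_Farrow = 0.02056 / 0.02100 = 0.9790
β_Varden = 0.03465 / 0.02100 = 1.6500
β_Ivers = 0.01658 / 0.02100 = 0.7895
β_Yardley = 0.03567 / 0.02100 = 1.6986
β_Larkin = 0.00337 / 0.02100 = 0.1605
β_P = Σ w_i β_i = 0.20×0.9790 + 0.28×1.6500 + 0.23×0.7895 + 0.12×1.6986 + 0.17×0.1605 = 1.0705
E(R_P) = R_f + β_P × MRP = 2.85% + 1.0705 × 3.69% = 6.80%

6.80%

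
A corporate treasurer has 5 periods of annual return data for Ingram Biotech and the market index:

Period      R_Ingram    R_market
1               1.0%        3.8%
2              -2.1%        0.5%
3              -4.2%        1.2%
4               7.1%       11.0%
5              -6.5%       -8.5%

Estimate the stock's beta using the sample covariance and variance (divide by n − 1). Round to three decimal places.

0.705

Mean R_i = (1.0 − 2.1 − 4.2 + 7.1 − 6.5) / 5 = -0.9400%
Mean R_m = (3.8 + 0.5 + 1.2 + 11.0 − 8.5) / 5 = 1.6000%
Σ(R_i − R̄_i)(R_m − R̄_m) = 138.5800  ⇒  Cov = 138.5800 / 4 = 34.6450
Σ(R_m − R̄_m)² = 196.5800  ⇒  Var(R_m) = 196.5800 / 4 = 49.1450
β = Cov / Var(R_m) = 34.6450 / 49.1450 = 0.7050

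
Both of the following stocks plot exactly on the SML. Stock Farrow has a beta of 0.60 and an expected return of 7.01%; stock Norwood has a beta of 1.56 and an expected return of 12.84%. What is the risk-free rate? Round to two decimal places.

3.37%

Both satisfy E(R) = R_f + β·MRP, so the slope of the SML is
MRP = (12.84% − 7.01%) / (1.56 − 0.60) = 5.83% / 0.96 = 6.0729%
R_f = E(R_Farrow) − β_Farrow·MRP = 7.01% − 0.60 × 6.0729% = 3.3663%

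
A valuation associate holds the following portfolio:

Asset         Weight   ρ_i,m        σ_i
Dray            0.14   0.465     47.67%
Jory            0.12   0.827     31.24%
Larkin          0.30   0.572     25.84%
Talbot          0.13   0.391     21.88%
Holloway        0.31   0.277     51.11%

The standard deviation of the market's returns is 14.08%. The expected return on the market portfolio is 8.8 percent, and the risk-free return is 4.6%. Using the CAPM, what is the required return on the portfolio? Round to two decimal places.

9.41%

β_Dray = 0.465 × 47.67% / 14.08% = 1.5743
β_Jory = 0.827 × 31.24% / 14.08% = 1.8349
β_Larkin = 0.572 × 25.84% / 14.08% = 1.0498
β_Talbot = 0.391 × 21.88% / 14.08% = 0.6076
β_Holloway = 0.277 × 51.11% / 14.08% = 1.0055
β_P = Σ w_i β_i = 0.14×1.5743 + 0.12×1.8349 + 0.30×1.0498 + 0.13×0.6076 + 0.31×1.0055 = 1.1462
MRP = 8.8% − 4.6% = 4.20%
E(R_P) = R_f + β_P × MRP = 4.6% + 1.1462 × 4.2% = 9.41%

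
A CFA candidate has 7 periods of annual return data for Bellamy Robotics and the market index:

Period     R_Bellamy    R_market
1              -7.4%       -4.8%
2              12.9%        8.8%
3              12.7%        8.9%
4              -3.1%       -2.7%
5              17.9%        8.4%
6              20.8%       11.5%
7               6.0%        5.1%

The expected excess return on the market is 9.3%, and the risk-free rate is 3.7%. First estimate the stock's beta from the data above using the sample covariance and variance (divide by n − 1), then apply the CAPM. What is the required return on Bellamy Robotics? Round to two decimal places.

Mean R_i = (-7.4 + 12.9 + 12.7 − 3.1 + 17.9 + 20.8 + 6.0) / 7 = 8.5429%
Mean R_m = (-4.8 + 8.8 + 8.9 − 2.7 + 8.4 + 11.5 + 5.1) / 7 = 5.0286%
Σ(R_i − R̄_i)(R_m − R̄_m) = 389.8914  ⇒  Cov = 389.8914 / 6 = 64.9819
Σ(R_m − R̄_m)² = 238.7943  ⇒  Var(R_m) = 238.7943 / 6 = 39.7991
β = Cov / Var(R_m) = 64.9819 / 39.7991 = 1.6327
E(R) = R_f + β × MRP = 3.7% + 1.6327 × 9.3% = 18.88%

18.88%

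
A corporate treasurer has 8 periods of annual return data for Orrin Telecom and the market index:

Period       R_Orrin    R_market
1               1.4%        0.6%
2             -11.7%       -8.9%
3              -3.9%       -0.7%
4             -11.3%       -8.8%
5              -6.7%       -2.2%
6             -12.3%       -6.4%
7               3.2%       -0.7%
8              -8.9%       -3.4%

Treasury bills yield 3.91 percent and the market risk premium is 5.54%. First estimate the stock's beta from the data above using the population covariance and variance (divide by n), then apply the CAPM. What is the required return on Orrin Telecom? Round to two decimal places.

Mean R_i = (1.4 − 11.7 − 3.9 − 11.3 − 6.7 − 12.3 + 3.2 − 8.9) / 8 = -6.2750%
Mean R_m = (0.6 − 8.9 − 0.7 − 8.8 − 2.2 − 6.4 − 0.7 − 3.4) / 8 = -3.8125%
Σ(R_i − R̄_i)(R_m − R̄_m) = 137.2325  ⇒  Cov = 137.2325 / 8 = 17.1541
Σ(R_m − R̄_m)² = 99.0688  ⇒  Var(R_m) = 99.0688 / 8 = 12.3836
β = Cov / Var(R_m) = 17.1541 / 12.3836 = 1.3852
E(R) = R_f + β × MRP = 3.91% + 1.3852 × 5.54% = 11.58%

11.58%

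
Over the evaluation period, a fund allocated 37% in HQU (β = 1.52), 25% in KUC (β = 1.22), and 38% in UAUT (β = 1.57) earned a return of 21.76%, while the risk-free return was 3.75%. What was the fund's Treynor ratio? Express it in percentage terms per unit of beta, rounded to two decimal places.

β_P = 0.37×1.52 + 0.25×1.22 + 0.38×1.57 = 1.4640
Treynor = (R_P − R_f) / β_P = (21.76% − 3.75%) / 1.4640 = 18.01% / 1.4640 = 12.30%

12.30%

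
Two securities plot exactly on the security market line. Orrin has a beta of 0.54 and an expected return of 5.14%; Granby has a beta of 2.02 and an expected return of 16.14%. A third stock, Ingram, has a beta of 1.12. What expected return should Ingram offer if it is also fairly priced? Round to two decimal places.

MRP (SML slope) = (16.14% − 5.14%) / (2.02 − 0.54) = 11.00% / 1.48 = 7.4324%
R_f (intercept) = 5.14% − 0.54 × 7.4324% = 1.1265%
E(R_Ingram) = R_f + β × MRP = 1.1265% + 1.12 × 7.4324% = 9.45%

9.45%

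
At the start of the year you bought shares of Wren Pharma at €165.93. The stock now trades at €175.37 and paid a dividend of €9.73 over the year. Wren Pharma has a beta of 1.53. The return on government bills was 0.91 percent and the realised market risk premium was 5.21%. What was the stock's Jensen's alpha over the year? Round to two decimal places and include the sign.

+2.67%

Realised HPR = (P1 + D1 − P0) / P0 = (175.37 + 9.73 − 165.93) / 165.93 = 19.17 / 165.93 = 11.5531%
CAPM required = R_f + β·MRP = 0.91% + 1.53 × 5.21% = 8.8813%
α = realised − required = 11.5531% − 8.8813% = +2.67%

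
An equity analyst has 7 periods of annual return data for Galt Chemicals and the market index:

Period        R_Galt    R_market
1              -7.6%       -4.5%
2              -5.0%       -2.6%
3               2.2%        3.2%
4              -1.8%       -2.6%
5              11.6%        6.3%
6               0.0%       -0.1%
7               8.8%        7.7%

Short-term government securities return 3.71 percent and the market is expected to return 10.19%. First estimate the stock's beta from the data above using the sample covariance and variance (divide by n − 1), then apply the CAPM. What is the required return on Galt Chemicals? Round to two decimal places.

Mean R_i = (-7.6 − 5.0 + 2.2 − 1.8 + 11.6 + 0.0 + 8.8) / 7 = 1.1714%
Mean R_m = (-4.5 − 2.6 + 3.2 − 2.6 + 6.3 − 0.1 + 7.7) / 7 = 1.0571%
Σ(R_i − R̄_i)(R_m − R̄_m) = 191.0914  ⇒  Cov = 191.0914 / 6 = 31.8486
Σ(R_m − R̄_m)² = 135.1771  ⇒  Var(R_m) = 135.1771 / 6 = 22.5295
β = Cov / Var(R_m) = 31.8486 / 22.5295 = 1.4136
MRP = 10.19% − 3.71% = 6.48%
E(R) = R_f + β × MRP = 3.71% + 1.4136 × 6.48% = 12.87%

12.87%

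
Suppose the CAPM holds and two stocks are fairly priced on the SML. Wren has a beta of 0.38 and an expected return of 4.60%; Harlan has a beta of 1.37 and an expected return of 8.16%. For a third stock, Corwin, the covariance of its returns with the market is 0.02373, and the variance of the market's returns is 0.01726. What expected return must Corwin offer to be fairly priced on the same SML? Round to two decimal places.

8.18%

MRP = (8.16% − 4.60%) / (1.37 − 0.38) = 3.5960%
R_f = 4.60% − 0.38 × 3.5960% = 3.2335%
β_Corwin = Cov / Var(R_m) = 0.02373 / 0.01726 = 1.3749
E(R_Corwin) = R_f + β × MRP = 3.2335% + 1.3749 × 3.5960% = 8.18%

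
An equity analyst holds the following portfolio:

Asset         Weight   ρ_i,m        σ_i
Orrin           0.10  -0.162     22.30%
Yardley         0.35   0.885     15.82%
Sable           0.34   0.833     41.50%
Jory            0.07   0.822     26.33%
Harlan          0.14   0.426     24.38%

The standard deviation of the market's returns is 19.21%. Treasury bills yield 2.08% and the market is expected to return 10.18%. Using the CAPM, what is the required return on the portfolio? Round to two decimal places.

β_Orrin = -0.162 × 22.30% / 19.21% = -0.1881
β_Yardley = 0.885 × 15.82% / 19.21% = 0.7288
β_Sable = 0.833 × 41.50% / 19.21% = 1.7996
β_Jory = 0.822 × 26.33% / 19.21% = 1.1267
β_Harlan = 0.426 × 24.38% / 19.21% = 0.5406
β_P = Σ w_i β_i = 0.10×-0.1881 + 0.35×0.7288 + 0.34×1.7996 + 0.07×1.1267 + 0.14×0.5406 = 1.0027
MRP = 10.18% − 2.08% = 8.10%
E(R_P) = R_f + β_P × MRP = 2.08% + 1.0027 × 8.10% = 10.20%

10.20%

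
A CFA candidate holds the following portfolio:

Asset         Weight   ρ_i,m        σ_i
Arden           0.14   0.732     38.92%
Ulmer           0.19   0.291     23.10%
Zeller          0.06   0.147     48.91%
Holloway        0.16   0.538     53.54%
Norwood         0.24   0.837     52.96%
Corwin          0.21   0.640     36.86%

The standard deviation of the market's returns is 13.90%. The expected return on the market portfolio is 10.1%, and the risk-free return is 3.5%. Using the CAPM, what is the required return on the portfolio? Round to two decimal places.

β_Arden = 0.732 × 38.92% / 13.90% = 2.0496
β_Ulmer = 0.291 × 23.10% / 13.90% = 0.4836
β_Zeller = 0.147 × 48.91% / 13.90% = 0.5172
β_Holloway = 0.538 × 53.54% / 13.90% = 2.0723
β_Norwood = 0.837 × 52.96% / 13.90% = 3.1890
β_Corwin = 0.640 × 36.86% / 13.90% = 1.6972
β_P = Σ w_i β_i = 0.14×2.0496 + 0.19×0.4836 + 0.06×0.5172 + 0.16×2.0723 + 0.24×3.1890 + 0.21×1.6972 = 1.8632
MRP = 10.1% − 3.5% = 6.60%
E(R_P) = R_f + β_P × MRP = 3.5% + 1.8632 × 6.6% = 15.80%

15.80%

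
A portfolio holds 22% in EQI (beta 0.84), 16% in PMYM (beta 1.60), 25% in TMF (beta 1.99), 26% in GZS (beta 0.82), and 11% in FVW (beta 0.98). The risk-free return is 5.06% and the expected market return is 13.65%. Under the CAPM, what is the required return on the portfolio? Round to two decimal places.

β_P = Σ w_i β_i = 0.22×0.84 + 0.16×1.60 + 0.25×1.99 + 0.26×0.82 + 0.11×0.98 = 1.2593
MRP = 13.65% − 5.06% = 8.59%
E(R_P) = R_f + β_P × MRP = 5.06% + 1.2593 × 8.59% = 15.88%

15.88%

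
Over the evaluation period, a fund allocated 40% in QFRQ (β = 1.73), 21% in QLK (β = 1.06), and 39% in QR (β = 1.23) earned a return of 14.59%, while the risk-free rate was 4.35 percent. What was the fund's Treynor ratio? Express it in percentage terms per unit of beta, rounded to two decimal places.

7.34%

β_P = 0.40×1.73 + 0.21×1.06 + 0.39×1.23 = 1.3943
Treynor = (R_P − R_f) / β_P = (14.59% − 4.35%) / 1.3943 = 10.24% / 1.3943 = 7.34%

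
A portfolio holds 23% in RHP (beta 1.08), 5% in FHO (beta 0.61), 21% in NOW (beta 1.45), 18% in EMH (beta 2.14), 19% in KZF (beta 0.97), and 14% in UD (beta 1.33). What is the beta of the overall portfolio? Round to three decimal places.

β_P = Σ w_i β_i = 0.23×1.08 + 0.05×0.61 + 0.21×1.45 + 0.18×2.14 + 0.19×0.97 + 0.14×1.33 = 1.3391

1.339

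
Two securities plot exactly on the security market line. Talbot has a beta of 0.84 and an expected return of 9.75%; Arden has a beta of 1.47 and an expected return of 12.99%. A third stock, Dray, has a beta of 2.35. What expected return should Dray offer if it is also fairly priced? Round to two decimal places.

17.52%

MRP (SML slope) = (12.99% − 9.75%) / (1.47 − 0.84) = 3.24% / 0.63 = 5.1429%
R_f (intercept) = 9.75% − 0.84 × 5.1429% = 5.4300%
E(R_Dray) = R_f + β × MRP = 5.4300% + 2.35 × 5.1429% = 17.52%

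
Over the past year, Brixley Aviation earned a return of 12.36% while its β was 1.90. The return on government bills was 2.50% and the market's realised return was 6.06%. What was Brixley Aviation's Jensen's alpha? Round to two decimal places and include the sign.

Market excess return = 6.06% − 2.50% = 3.56%
CAPM benchmark = R_f + β(R_m − R_f) = 2.50% + 1.90 × 3.56% = 9.2640%
α = actual − benchmark = 12.36% − 9.2640% = +3.10%

+3.10%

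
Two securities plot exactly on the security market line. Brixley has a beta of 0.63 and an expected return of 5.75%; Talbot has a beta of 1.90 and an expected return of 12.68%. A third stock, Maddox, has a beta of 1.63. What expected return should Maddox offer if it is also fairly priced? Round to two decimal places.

MRP (SML slope) = (12.68% − 5.75%) / (1.90 − 0.63) = 6.93% / 1.27 = 5.4567%
R_f (intercept) = 5.75% − 0.63 × 5.4567% = 2.3123%
E(R_Maddox) = R_f + β × MRP = 2.3123% + 1.63 × 5.4567% = 11.21%

11.21%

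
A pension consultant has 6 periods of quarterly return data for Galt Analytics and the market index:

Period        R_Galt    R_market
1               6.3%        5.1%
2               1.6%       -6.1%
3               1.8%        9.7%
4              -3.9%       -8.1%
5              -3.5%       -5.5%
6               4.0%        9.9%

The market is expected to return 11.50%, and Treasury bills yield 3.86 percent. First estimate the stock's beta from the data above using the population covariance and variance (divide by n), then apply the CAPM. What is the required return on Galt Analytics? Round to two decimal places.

6.61%

Mean R_i = (6.3 + 1.6 + 1.8 − 3.9 − 3.5 + 4.0) / 6 = 1.0500%
Mean R_m = (5.1 − 6.1 + 9.7 − 8.1 − 5.5 + 9.9) / 6 = 0.8333%
Σ(R_i − R̄_i)(R_m − R̄_m) = 125.0200  ⇒  Cov = 125.0200 / 6 = 20.8367
Σ(R_m − R̄_m)² = 347.0133  ⇒  Var(R_m) = 347.0133 / 6 = 57.8356
β = Cov / Var(R_m) = 20.8367 / 57.8356 = 0.3603
MRP = 11.50% − 3.86% = 7.64%
E(R) = R_f + β × MRP = 3.86% + 0.3603 × 7.64% = 6.61%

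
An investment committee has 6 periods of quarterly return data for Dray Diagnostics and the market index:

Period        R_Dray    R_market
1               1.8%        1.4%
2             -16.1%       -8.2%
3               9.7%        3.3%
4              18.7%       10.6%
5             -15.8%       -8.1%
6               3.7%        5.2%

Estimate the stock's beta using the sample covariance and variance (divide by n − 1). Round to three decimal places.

Mean R_i = (1.8 − 16.1 + 9.7 + 18.7 − 15.8 + 3.7) / 6 = 0.3333%
Mean R_m = (1.4 − 8.2 + 3.3 + 10.6 − 8.1 + 5.2) / 6 = 0.7000%
Σ(R_i − R̄_i)(R_m − R̄_m) = 510.5900  ⇒  Cov = 510.5900 / 5 = 102.1180
Σ(R_m − R̄_m)² = 282.1600  ⇒  Var(R_m) = 282.1600 / 5 = 56.4320
β = Cov / Var(R_m) = 102.1180 / 56.4320 = 1.8096

1.810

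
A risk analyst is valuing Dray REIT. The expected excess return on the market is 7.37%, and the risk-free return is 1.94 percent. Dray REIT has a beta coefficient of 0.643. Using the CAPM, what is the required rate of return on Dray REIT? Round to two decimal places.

6.68%

E(R) = R_f + β × MRP = 1.94% + 0.643 × 7.37% = 6.68%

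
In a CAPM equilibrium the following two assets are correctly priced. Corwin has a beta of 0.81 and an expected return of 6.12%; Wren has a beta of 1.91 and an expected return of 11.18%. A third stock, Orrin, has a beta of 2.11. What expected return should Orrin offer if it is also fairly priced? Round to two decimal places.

12.10%

MRP (SML slope) = (11.18% − 6.12%) / (1.91 − 0.81) = 5.06% / 1.10 = 4.6000%
R_f (intercept) = 6.12% − 0.81 × 4.6000% = 2.3940%
E(R_Orrin) = R_f + β × MRP = 2.3940% + 2.11 × 4.6000% = 12.10%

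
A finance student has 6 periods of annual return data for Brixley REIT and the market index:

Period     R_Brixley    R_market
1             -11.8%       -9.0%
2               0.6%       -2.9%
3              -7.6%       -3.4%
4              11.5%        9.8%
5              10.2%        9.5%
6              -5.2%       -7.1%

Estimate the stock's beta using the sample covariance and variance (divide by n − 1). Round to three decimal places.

Mean R_i = (-11.8 + 0.6 − 7.6 + 11.5 + 10.2 − 5.2) / 6 = -0.3833%
Mean R_m = (-9.0 − 2.9 − 3.4 + 9.8 + 9.5 − 7.1) / 6 = -0.5167%
Σ(R_i − R̄_i)(R_m − R̄_m) = 375.6317  ⇒  Cov = 375.6317 / 5 = 75.1263
Σ(R_m − R̄_m)² = 336.0683  ⇒  Var(R_m) = 336.0683 / 5 = 67.2137
β = Cov / Var(R_m) = 75.1263 / 67.2137 = 1.1177

1.118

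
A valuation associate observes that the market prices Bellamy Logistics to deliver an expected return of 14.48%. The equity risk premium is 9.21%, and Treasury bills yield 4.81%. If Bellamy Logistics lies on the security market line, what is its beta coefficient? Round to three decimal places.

β = (E(R) − R_f) / MRP = (14.48% − 4.81%) / 9.21% = 9.67% / 9.21% = 1.050

1.050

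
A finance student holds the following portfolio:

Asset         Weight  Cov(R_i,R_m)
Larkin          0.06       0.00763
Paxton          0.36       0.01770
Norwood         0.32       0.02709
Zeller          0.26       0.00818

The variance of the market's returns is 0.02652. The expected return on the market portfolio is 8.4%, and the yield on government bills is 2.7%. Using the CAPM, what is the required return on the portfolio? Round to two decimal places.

6.49%

β_Larkin = 0.00763 / 0.02652 = 0.2877
β_Paxton = 0.01770 / 0.02652 = 0.6674
β_Norwood = 0.02709 / 0.02652 = 1.0215
β_Zeller = 0.00818 / 0.02652 = 0.3084
β_P = Σ w_i β_i = 0.06×0.2877 + 0.36×0.6674 + 0.32×1.0215 + 0.26×0.3084 = 0.6646
MRP = 8.4% − 2.7% = 5.70%
E(R_P) = R_f + β_P × MRP = 2.7% + 0.6646 × 5.7% = 6.49%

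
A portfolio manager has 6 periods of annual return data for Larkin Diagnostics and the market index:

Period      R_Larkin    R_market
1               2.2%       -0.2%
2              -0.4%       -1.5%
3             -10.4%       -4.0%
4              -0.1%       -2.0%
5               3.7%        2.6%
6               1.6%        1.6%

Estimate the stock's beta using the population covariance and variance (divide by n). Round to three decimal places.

Mean R_i = (2.2 − 0.4 − 10.4 − 0.1 + 3.7 + 1.6) / 6 = -0.5667%
Mean R_m = (-0.2 − 1.5 − 4.0 − 2.0 + 2.6 + 1.6) / 6 = -0.5833%
Σ(R_i − R̄_i)(R_m − R̄_m) = 52.1567  ⇒  Cov = 52.1567 / 6 = 8.6928
Σ(R_m − R̄_m)² = 29.5683  ⇒  Var(R_m) = 29.5683 / 6 = 4.9281
β = Cov / Var(R_m) = 8.6928 / 4.9281 = 1.7639

1.764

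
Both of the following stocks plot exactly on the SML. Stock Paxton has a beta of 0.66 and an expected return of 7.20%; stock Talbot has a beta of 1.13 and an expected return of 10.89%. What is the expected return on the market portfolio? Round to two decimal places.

Both satisfy E(R) = R_f + β·MRP, so the slope of the SML is
MRP = (10.89% − 7.20%) / (1.13 − 0.66) = 3.69% / 0.47 = 7.8511%
R_f = E(R_Paxton) − β_Paxton·MRP = 7.20% − 0.66 × 7.8511% = 2.0183%
E(R_m) = R_f + MRP = 2.0183% + 7.8511% = 9.87%

9.87%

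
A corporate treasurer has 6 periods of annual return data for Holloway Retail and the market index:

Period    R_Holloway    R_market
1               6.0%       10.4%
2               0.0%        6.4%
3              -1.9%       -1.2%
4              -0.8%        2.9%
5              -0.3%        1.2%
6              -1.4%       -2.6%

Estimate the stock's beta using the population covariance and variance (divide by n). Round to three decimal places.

Mean R_i = (6.0 + 0.0 − 1.9 − 0.8 − 0.3 − 1.4) / 6 = 0.2667%
Mean R_m = (10.4 + 6.4 − 1.2 + 2.9 + 1.2 − 2.6) / 6 = 2.8500%
Σ(R_i − R̄_i)(R_m − R̄_m) = 61.0800  ⇒  Cov = 61.0800 / 6 = 10.1800
Σ(R_m − R̄_m)² = 118.4350  ⇒  Var(R_m) = 118.4350 / 6 = 19.7392
β = Cov / Var(R_m) = 10.1800 / 19.7392 = 0.5157

0.516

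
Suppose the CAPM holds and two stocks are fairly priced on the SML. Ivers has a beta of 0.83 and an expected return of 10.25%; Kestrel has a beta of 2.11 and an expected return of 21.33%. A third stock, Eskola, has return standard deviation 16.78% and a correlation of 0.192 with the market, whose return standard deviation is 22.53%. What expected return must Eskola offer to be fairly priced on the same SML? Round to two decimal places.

MRP = (21.33% − 10.25%) / (2.11 − 0.83) = 8.6563%
R_f = 10.25% − 0.83 × 8.6563% = 3.0653%
β_Eskola = ρ·σ_i/σ_m = 0.192 × 16.78 / 22.53 = 0.1430
E(R_Eskola) = R_f + β × MRP = 3.0653% + 0.1430 × 8.6563% = 4.30%

4.30%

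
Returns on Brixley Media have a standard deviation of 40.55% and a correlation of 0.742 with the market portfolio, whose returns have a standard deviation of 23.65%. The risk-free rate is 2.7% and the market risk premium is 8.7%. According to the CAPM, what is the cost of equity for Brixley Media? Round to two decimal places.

β = ρ × σ_i / σ_m = 0.742 × 40.55% / 23.65% = 1.2722
E(R) = 2.7% + 1.2722 × 8.7% = 13.77%

13.77%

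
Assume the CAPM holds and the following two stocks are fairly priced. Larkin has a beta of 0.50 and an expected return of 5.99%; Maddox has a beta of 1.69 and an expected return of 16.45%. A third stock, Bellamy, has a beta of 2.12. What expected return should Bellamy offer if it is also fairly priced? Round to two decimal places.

20.23%

MRP (SML slope) = (16.45% − 5.99%) / (1.69 − 0.50) = 10.46% / 1.19 = 8.7899%
R_f (intercept) = 5.99% − 0.50 × 8.7899% = 1.5951%
E(R_Bellamy) = R_f + β × MRP = 1.5951% + 2.12 × 8.7899% = 20.23%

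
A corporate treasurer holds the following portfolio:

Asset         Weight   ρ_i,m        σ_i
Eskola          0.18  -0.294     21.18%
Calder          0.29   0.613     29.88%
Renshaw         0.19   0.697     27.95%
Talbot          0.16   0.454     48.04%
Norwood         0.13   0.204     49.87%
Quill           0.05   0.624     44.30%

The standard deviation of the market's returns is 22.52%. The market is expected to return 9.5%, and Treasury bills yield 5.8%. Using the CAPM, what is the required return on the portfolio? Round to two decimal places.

8.11%

β_Eskola = -0.294 × 21.18% / 22.52% = -0.2765
β_Calder = 0.613 × 29.88% / 22.52% = 0.8133
β_Renshaw = 0.697 × 27.95% / 22.52% = 0.8651
β_Talbot = 0.454 × 48.04% / 22.52% = 0.9685
β_Norwood = 0.204 × 49.87% / 22.52% = 0.4518
β_Quill = 0.624 × 44.30% / 22.52% = 1.2275
β_P = Σ w_i β_i = 0.18×-0.2765 + 0.29×0.8133 + 0.19×0.8651 + 0.16×0.9685 + 0.13×0.4518 + 0.05×1.2275 = 0.6255
MRP = 9.5% − 5.8% = 3.70%
E(R_P) = R_f + β_P × MRP = 5.8% + 0.6255 × 3.7% = 8.11%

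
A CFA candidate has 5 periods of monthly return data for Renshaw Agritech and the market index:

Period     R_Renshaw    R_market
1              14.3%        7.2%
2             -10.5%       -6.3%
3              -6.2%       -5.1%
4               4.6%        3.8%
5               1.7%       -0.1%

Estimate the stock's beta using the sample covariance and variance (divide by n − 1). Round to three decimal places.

1.656

Mean R_i = (14.3 − 10.5 − 6.2 + 4.6 + 1.7) / 5 = 0.7800%
Mean R_m = (7.2 − 6.3 − 5.1 + 3.8 − 0.1) / 5 = -0.1000%
Σ(R_i − R̄_i)(R_m − R̄_m) = 218.4300  ⇒  Cov = 218.4300 / 4 = 54.6075
Σ(R_m − R̄_m)² = 131.9400  ⇒  Var(R_m) = 131.9400 / 4 = 32.9850
β = Cov / Var(R_m) = 54.6075 / 32.9850 = 1.6555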